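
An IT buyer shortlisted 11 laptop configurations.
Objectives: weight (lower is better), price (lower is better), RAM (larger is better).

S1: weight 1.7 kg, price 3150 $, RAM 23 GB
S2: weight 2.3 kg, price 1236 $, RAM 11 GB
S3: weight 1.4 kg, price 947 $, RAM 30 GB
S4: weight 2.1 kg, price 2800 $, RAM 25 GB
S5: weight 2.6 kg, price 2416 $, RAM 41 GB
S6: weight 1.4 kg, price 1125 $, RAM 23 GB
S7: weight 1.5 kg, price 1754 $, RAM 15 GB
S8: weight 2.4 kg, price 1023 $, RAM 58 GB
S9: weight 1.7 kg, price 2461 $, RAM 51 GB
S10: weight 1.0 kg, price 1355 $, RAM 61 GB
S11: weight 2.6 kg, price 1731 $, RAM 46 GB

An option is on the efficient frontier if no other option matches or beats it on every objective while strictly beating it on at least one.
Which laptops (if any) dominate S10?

S1: worse on weight (1.7 vs 1.0).
S2: worse on weight (2.3 vs 1.0).
S3: worse on weight (1.4 vs 1.0).
S4: worse on weight (2.1 vs 1.0).
S5: worse on weight (2.6 vs 1.0).
S6: worse on weight (1.4 vs 1.0).
S7: worse on weight (1.5 vs 1.0).
S8: worse on weight (2.4 vs 1.0).
S9: worse on weight (1.7 vs 1.0).
S11: worse on weight (2.6 vs 1.0).
No option dominates S10.

none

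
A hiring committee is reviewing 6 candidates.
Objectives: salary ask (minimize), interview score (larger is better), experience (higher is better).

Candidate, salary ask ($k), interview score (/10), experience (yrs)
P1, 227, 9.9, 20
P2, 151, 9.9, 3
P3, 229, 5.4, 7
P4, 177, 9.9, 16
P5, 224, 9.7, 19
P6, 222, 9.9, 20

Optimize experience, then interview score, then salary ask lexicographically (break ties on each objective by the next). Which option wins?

P6

First maximize experience: best is 20, kept {P1, P6}.
Then maximize interview score: best is 9.9, kept {P1, P6}.
Then minimize salary ask: best is 222, kept {P6}.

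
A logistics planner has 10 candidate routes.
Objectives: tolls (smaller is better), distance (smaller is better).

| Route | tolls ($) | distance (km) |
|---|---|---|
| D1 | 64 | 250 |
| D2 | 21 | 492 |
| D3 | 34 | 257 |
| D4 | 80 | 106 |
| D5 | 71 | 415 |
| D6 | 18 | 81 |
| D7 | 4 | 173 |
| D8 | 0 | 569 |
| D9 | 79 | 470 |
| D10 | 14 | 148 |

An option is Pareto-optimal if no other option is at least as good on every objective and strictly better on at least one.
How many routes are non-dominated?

4

D1: dominated by D6 (tolls 18≤64, distance 81≤250).
D2: dominated by D6 (tolls 18≤21, distance 81≤492).
D3: dominated by D6 (tolls 18≤34, distance 81≤257).
D4: dominated by D6 (tolls 18≤80, distance 81≤106).
D5: dominated by D1 (tolls 64≤71, distance 250≤415).
D6: not dominated (best distance).
D7: not dominated.
D8: not dominated (best tolls).
D9: dominated by D1 (tolls 64≤79, distance 250≤470).
D10: not dominated.
Pareto-optimal: D6, D7, D8, D10 → 4.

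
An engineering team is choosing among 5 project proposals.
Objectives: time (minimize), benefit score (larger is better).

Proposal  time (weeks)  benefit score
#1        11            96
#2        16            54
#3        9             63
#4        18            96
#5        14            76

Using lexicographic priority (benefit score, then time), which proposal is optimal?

#1

First maximize benefit score: best is 96, kept {#1, #4}.
Then minimize time: best is 11, kept {#1}.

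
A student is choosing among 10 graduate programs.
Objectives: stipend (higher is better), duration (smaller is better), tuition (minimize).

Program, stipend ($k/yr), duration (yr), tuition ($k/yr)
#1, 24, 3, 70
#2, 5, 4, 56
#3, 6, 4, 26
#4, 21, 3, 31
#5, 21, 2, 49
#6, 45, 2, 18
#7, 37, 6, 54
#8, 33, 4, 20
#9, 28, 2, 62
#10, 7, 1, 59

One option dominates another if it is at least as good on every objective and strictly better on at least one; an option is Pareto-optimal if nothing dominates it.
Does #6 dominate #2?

#6 vs #2: stipend 45≥5, duration 2≤4, tuition 18≤56 — #6 is at least as good on every objective with at least one strict improvement.

Yes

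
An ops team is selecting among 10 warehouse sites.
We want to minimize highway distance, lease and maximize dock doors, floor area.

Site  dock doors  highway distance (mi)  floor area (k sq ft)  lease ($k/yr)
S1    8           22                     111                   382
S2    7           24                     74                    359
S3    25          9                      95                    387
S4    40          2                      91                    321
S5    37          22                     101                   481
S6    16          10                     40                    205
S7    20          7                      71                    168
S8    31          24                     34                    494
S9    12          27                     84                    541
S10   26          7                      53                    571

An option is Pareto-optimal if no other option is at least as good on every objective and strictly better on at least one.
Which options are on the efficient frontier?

S1: not dominated (best floor area).
S2: dominated by S4 (dock doors 40≥7, highway distance 2≤24, floor area 91≥74, lease 321≤359).
S3: not dominated.
S4: not dominated (best dock doors).
S5: not dominated.
S6: dominated by S7 (dock doors 20≥16, highway distance 7≤10, floor area 71≥40, lease 168≤205).
S7: not dominated (best lease).
S8: dominated by S4 (dock doors 40≥31, highway distance 2≤24, floor area 91≥34, lease 321≤494).
S9: dominated by S3 (dock doors 25≥12, highway distance 9≤27, floor area 95≥84, lease 387≤541).
S10: dominated by S4 (dock doors 40≥26, highway distance 2≤7, floor area 91≥53, lease 321≤571).

S1, S3, S4, S5, S7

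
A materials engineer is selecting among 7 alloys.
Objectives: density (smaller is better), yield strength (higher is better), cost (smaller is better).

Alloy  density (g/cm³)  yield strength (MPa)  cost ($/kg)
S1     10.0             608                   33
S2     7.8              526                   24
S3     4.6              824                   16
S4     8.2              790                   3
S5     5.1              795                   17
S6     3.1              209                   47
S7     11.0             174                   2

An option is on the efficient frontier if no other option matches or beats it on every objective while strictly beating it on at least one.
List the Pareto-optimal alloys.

S3, S4, S6, S7

S1: dominated by S3 (density 4.6≤10.0, yield strength 824≥608, cost 16≤33).
S2: dominated by S3 (density 4.6≤7.8, yield strength 824≥526, cost 16≤24).
S3: not dominated (best yield strength).
S4: not dominated.
S5: dominated by S3 (density 4.6≤5.1, yield strength 824≥795, cost 16≤17).
S6: not dominated (best density).
S7: not dominated (best cost).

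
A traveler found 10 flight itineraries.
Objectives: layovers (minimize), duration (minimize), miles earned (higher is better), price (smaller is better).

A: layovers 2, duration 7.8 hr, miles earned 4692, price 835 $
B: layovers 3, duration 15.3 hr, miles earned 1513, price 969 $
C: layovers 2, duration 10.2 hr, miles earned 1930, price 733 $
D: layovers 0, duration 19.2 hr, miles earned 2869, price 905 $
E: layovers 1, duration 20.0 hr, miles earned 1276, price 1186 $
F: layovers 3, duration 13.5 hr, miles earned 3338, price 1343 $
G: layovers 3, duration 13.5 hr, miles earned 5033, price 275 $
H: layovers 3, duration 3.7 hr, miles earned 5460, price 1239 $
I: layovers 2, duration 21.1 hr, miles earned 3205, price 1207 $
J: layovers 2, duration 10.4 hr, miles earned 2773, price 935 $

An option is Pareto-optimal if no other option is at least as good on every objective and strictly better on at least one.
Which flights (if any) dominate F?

A, G, H

A: layovers 2≤3, duration 7.8≤13.5, miles earned 4692≥3338, price 835≤1343 — dominates F.
G: layovers 3≤3, duration 13.5≤13.5, miles earned 5033≥3338, price 275≤1343 — dominates F.
H: layovers 3≤3, duration 3.7≤13.5, miles earned 5460≥3338, price 1239≤1343 — dominates F.
Others (B, C, D, E, I, J) are each worse than F on at least one objective.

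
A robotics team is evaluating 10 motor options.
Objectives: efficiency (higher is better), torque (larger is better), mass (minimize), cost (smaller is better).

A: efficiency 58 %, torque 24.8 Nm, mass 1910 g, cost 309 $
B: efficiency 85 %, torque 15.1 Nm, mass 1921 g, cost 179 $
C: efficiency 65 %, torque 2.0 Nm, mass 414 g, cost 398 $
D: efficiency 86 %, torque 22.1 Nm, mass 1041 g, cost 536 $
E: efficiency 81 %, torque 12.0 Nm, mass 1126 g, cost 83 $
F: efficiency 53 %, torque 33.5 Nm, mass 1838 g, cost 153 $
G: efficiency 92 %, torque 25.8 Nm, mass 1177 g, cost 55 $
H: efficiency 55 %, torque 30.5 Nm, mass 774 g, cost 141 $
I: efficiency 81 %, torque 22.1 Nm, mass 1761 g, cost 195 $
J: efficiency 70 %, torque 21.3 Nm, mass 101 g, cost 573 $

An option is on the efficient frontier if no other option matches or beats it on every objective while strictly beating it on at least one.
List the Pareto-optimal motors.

A: dominated by G (efficiency 92≥58, torque 25.8≥24.8, mass 1177≤1910, cost 55≤309).
B: dominated by G (efficiency 92≥85, torque 25.8≥15.1, mass 1177≤1921, cost 55≤179).
C: not dominated.
D: not dominated.
E: not dominated.
F: not dominated (best torque).
G: not dominated (best efficiency).
H: not dominated.
I: dominated by G (efficiency 92≥81, torque 25.8≥22.1, mass 1177≤1761, cost 55≤195).
J: not dominated (best mass).

C, D, E, F, G, H, J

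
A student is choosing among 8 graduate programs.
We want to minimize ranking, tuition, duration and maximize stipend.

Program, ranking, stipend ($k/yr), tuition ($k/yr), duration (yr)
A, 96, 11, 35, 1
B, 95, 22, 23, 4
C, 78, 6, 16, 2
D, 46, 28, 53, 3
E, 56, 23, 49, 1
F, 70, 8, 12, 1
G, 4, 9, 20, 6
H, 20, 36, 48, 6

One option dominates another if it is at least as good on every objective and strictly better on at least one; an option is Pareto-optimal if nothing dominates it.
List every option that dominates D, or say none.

A: worse on ranking (96 vs 46).
B: worse on ranking (95 vs 46).
C: worse on ranking (78 vs 46).
E: worse on ranking (56 vs 46).
F: worse on ranking (70 vs 46).
G: worse on stipend (9 vs 28).
H: worse on duration (6 vs 3).
No option dominates D.

none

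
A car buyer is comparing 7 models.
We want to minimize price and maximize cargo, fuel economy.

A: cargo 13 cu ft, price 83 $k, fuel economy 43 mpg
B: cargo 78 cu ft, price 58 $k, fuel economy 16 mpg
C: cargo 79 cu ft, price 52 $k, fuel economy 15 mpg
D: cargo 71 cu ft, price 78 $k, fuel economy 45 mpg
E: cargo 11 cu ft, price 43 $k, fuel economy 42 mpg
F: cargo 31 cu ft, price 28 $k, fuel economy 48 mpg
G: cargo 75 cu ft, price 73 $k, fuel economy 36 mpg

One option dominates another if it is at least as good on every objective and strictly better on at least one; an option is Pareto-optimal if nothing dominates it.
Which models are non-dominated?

B, C, D, F, G

A: dominated by D (cargo 71≥13, price 78≤83, fuel economy 45≥43).
B: not dominated.
C: not dominated (best cargo).
D: not dominated.
E: dominated by F (cargo 31≥11, price 28≤43, fuel economy 48≥42).
F: not dominated (best price).
G: not dominated.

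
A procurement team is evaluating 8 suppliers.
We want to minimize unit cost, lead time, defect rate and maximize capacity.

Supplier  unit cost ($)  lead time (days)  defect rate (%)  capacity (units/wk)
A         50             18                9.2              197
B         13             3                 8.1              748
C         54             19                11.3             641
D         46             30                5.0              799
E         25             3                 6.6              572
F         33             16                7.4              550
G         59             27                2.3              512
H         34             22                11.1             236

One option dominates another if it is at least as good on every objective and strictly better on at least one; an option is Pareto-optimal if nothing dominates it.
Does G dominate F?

G vs F: G is worse on unit cost (59 vs 33), so it does not dominate F.

No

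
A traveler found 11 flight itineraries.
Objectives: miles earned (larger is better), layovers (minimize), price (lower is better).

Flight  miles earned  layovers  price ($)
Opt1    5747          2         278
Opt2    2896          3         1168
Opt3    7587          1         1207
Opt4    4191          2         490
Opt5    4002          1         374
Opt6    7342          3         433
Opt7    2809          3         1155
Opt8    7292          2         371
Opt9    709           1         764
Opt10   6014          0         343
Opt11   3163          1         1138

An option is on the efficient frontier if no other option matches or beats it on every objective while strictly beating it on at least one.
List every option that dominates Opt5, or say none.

Opt10: miles earned 6014≥4002, layovers 0≤1, price 343≤374 — dominates Opt5.
Others (Opt1, Opt2, Opt3, Opt4, Opt6, Opt7, Opt8, Opt9, Opt11) are each worse than Opt5 on at least one objective.

Opt10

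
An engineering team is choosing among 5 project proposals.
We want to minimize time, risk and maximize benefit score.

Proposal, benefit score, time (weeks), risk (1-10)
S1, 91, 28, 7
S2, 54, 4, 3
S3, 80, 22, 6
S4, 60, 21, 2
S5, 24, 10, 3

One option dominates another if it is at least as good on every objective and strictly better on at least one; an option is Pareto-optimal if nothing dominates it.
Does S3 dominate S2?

No

S3 vs S2: S3 is worse on time (22 vs 4), so it does not dominate S2.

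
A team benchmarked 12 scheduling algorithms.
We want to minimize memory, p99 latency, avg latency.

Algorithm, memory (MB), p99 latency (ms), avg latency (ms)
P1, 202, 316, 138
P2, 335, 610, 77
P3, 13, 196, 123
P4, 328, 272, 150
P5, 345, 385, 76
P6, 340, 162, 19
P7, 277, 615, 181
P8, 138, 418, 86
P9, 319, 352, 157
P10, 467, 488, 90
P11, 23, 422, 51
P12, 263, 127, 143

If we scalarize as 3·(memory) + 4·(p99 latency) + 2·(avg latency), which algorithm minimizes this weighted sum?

P3

P1: 3·202 + 4·316 + 2·138 = 2146
P2: 3·335 + 4·610 + 2·77 = 3599
P3: 3·13 + 4·196 + 2·123 = 1069
P4: 3·328 + 4·272 + 2·150 = 2372
P5: 3·345 + 4·385 + 2·76 = 2727
P6: 3·340 + 4·162 + 2·19 = 1706
P7: 3·277 + 4·615 + 2·181 = 3653
P8: 3·138 + 4·418 + 2·86 = 2258
P9: 3·319 + 4·352 + 2·157 = 2679
P10: 3·467 + 4·488 + 2·90 = 3533
P11: 3·23 + 4·422 + 2·51 = 1859
P12: 3·263 + 4·127 + 2·143 = 1583
Lowest: P3 at 1069.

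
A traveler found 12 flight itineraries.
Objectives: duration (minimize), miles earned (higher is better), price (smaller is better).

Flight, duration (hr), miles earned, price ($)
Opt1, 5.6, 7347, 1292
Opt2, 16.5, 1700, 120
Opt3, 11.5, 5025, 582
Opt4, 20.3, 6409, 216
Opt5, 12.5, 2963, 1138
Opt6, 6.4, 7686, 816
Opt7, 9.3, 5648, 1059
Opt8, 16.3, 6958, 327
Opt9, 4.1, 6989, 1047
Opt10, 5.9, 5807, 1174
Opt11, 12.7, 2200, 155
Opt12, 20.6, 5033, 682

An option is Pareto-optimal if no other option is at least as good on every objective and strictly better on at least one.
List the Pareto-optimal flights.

Opt1, Opt2, Opt3, Opt4, Opt6, Opt8, Opt9, Opt11

Opt1: not dominated.
Opt2: not dominated (best price).
Opt3: not dominated.
Opt4: not dominated.
Opt5: dominated by Opt3 (duration 11.5≤12.5, miles earned 5025≥2963, price 582≤1138).
Opt6: not dominated (best miles earned).
Opt7: dominated by Opt6 (duration 6.4≤9.3, miles earned 7686≥5648, price 816≤1059).
Opt8: not dominated.
Opt9: not dominated (best duration).
Opt10: dominated by Opt9 (duration 4.1≤5.9, miles earned 6989≥5807, price 1047≤1174).
Opt11: not dominated.
Opt12: dominated by Opt4 (duration 20.3≤20.6, miles earned 6409≥5033, price 216≤682).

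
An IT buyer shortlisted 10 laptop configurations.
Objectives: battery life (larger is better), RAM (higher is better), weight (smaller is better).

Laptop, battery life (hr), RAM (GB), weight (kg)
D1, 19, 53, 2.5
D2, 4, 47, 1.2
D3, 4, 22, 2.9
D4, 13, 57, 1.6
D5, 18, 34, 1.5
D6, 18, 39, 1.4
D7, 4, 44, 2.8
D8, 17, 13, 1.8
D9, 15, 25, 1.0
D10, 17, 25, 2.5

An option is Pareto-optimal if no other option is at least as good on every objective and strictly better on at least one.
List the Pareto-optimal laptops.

D1: not dominated (best battery life).
D2: not dominated.
D3: dominated by D1 (battery life 19≥4, RAM 53≥22, weight 2.5≤2.9).
D4: not dominated (best RAM).
D5: dominated by D6 (battery life 18≥18, RAM 39≥34, weight 1.4≤1.5).
D6: not dominated.
D7: dominated by D1 (battery life 19≥4, RAM 53≥44, weight 2.5≤2.8).
D8: dominated by D5 (battery life 18≥17, RAM 34≥13, weight 1.5≤1.8).
D9: not dominated (best weight).
D10: dominated by D1 (battery life 19≥17, RAM 53≥25, weight 2.5≤2.5).

D1, D2, D4, D6, D9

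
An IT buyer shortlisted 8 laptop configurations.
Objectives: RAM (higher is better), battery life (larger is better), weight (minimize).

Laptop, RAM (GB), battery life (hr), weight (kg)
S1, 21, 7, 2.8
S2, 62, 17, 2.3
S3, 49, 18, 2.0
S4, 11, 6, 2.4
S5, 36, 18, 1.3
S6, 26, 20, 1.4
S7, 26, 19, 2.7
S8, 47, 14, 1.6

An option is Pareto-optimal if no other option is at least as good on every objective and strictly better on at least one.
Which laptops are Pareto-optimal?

S2, S3, S5, S6, S8

S1: dominated by S2 (RAM 62≥21, battery life 17≥7, weight 2.3≤2.8).
S2: not dominated (best RAM).
S3: not dominated.
S4: dominated by S2 (RAM 62≥11, battery life 17≥6, weight 2.3≤2.4).
S5: not dominated (best weight).
S6: not dominated (best battery life).
S7: dominated by S6 (RAM 26≥26, battery life 20≥19, weight 1.4≤2.7).
S8: not dominated.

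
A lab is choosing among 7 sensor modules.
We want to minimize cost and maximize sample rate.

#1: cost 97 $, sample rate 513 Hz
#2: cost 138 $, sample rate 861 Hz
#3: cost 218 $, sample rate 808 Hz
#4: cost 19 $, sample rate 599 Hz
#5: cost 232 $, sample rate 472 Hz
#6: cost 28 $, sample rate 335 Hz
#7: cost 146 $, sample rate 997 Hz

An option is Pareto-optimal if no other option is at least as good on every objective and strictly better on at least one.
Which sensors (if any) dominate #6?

#4

#4: cost 19≤28, sample rate 599≥335 — dominates #6.
Others (#1, #2, #3, #5, #7) are each worse than #6 on at least one objective.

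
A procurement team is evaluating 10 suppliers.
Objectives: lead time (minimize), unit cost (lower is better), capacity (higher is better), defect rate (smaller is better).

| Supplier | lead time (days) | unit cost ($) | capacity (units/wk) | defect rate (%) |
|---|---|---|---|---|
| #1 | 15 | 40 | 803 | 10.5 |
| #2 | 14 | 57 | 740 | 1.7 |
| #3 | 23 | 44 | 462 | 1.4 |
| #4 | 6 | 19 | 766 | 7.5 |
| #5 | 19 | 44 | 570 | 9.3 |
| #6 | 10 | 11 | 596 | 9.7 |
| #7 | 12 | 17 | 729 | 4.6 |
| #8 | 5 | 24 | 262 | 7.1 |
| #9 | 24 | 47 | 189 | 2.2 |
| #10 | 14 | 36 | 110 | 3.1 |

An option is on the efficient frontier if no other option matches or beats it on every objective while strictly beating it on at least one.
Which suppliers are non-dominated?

#1: not dominated (best capacity).
#2: not dominated.
#3: not dominated (best defect rate).
#4: not dominated.
#5: dominated by #4 (lead time 6≤19, unit cost 19≤44, capacity 766≥570, defect rate 7.5≤9.3).
#6: not dominated (best unit cost).
#7: not dominated.
#8: not dominated (best lead time).
#9: dominated by #3 (lead time 23≤24, unit cost 44≤47, capacity 462≥189, defect rate 1.4≤2.2).
#10: not dominated.

#1, #2, #3, #4, #6, #7, #8, #10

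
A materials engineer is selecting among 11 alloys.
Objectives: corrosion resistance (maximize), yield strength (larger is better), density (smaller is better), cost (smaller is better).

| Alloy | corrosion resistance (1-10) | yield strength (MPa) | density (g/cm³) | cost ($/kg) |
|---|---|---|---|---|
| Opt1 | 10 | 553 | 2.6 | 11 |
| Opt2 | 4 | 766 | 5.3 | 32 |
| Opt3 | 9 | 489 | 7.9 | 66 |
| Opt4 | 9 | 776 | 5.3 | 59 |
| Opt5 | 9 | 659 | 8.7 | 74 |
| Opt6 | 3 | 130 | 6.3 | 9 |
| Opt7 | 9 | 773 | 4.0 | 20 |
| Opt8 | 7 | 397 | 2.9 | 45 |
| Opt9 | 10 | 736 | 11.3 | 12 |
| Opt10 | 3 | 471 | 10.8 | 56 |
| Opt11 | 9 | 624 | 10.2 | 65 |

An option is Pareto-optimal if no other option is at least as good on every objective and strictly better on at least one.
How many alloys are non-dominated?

Opt1: not dominated (best density).
Opt2: dominated by Opt7 (corrosion resistance 9≥4, yield strength 773≥766, density 4.0≤5.3, cost 20≤32).
Opt3: dominated by Opt1 (corrosion resistance 10≥9, yield strength 553≥489, density 2.6≤7.9, cost 11≤66).
Opt4: not dominated (best yield strength).
Opt5: dominated by Opt4 (corrosion resistance 9≥9, yield strength 776≥659, density 5.3≤8.7, cost 59≤74).
Opt6: not dominated (best cost).
Opt7: not dominated.
Opt8: dominated by Opt1 (corrosion resistance 10≥7, yield strength 553≥397, density 2.6≤2.9, cost 11≤45).
Opt9: not dominated.
Opt10: dominated by Opt1 (corrosion resistance 10≥3, yield strength 553≥471, density 2.6≤10.8, cost 11≤56).
Opt11: dominated by Opt4 (corrosion resistance 9≥9, yield strength 776≥624, density 5.3≤10.2, cost 59≤65).
Pareto-optimal: Opt1, Opt4, Opt6, Opt7, Opt9 → 5.

5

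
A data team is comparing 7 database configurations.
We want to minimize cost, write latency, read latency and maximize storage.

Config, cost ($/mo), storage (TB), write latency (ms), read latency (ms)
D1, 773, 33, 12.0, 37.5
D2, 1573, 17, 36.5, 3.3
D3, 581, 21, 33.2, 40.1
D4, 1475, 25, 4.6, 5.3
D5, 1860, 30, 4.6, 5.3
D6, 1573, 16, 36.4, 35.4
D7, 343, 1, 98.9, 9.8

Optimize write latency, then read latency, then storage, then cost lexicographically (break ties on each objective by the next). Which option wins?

D5

First minimize write latency: best is 4.6, kept {D4, D5}.
Then minimize read latency: best is 5.3, kept {D4, D5}.
Then maximize storage: best is 30, kept {D5}.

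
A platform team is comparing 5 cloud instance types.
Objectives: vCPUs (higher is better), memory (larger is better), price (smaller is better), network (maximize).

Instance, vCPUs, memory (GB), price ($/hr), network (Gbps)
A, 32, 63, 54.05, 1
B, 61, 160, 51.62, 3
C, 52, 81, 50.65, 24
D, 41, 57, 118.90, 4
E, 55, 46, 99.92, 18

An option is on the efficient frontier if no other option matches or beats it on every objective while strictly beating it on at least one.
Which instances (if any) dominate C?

none

A: worse on vCPUs (32 vs 52).
B: worse on price (51.62 vs 50.65).
D: worse on vCPUs (41 vs 52).
E: worse on memory (46 vs 81).
No option dominates C.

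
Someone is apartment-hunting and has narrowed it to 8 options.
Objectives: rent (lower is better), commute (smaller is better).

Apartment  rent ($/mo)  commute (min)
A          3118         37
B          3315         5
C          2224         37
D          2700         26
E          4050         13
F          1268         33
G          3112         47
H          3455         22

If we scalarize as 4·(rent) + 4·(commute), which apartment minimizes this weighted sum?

F

A: 4·3118 + 4·37 = 12620
B: 4·3315 + 4·5 = 13280
C: 4·2224 + 4·37 = 9044
D: 4·2700 + 4·26 = 10904
E: 4·4050 + 4·13 = 16252
F: 4·1268 + 4·33 = 5204
G: 4·3112 + 4·47 = 12636
H: 4·3455 + 4·22 = 13908
Lowest: F at 5204.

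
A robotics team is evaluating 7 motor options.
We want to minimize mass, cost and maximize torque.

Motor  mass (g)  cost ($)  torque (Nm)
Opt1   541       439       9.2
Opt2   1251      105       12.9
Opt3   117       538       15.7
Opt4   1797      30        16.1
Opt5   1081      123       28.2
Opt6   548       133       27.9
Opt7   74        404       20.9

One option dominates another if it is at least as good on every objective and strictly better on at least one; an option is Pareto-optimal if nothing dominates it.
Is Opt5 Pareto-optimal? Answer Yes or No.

Yes

Opt1: worse on cost (439 vs 123).
Opt2: worse on mass (1251 vs 1081).
Opt3: worse on cost (538 vs 123).
Opt4: worse on mass (1797 vs 1081).
Opt6: worse on cost (133 vs 123).
Opt7: worse on cost (404 vs 123).
No option is at least as good as Opt5 on every objective and strictly better on one.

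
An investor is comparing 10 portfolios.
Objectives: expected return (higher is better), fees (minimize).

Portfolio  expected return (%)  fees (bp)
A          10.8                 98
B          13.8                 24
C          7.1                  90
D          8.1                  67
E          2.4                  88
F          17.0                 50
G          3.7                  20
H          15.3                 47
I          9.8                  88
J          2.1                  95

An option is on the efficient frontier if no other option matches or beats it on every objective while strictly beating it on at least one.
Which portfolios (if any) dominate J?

B, C, D, E, F, G, H, I

B: expected return 13.8≥2.1, fees 24≤95 — dominates J.
C: expected return 7.1≥2.1, fees 90≤95 — dominates J.
D: expected return 8.1≥2.1, fees 67≤95 — dominates J.
E: expected return 2.4≥2.1, fees 88≤95 — dominates J.
F: expected return 17.0≥2.1, fees 50≤95 — dominates J.
G: expected return 3.7≥2.1, fees 20≤95 — dominates J.
H: expected return 15.3≥2.1, fees 47≤95 — dominates J.
I: expected return 9.8≥2.1, fees 88≤95 — dominates J.
Others (A) are each worse than J on at least one objective.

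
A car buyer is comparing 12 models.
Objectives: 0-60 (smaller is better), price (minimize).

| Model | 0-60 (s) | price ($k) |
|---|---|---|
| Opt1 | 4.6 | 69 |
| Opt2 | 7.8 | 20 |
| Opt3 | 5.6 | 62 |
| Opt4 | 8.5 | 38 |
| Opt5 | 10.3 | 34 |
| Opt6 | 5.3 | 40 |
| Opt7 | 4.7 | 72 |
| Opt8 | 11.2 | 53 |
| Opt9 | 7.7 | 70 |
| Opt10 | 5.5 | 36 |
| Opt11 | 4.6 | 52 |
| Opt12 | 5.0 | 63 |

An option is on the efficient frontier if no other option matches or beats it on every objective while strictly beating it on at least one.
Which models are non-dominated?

Opt1: dominated by Opt11 (0-60 4.6≤4.6, price 52≤69).
Opt2: not dominated (best price).
Opt3: dominated by Opt6 (0-60 5.3≤5.6, price 40≤62).
Opt4: dominated by Opt2 (0-60 7.8≤8.5, price 20≤38).
Opt5: dominated by Opt2 (0-60 7.8≤10.3, price 20≤34).
Opt6: not dominated.
Opt7: dominated by Opt1 (0-60 4.6≤4.7, price 69≤72).
Opt8: dominated by Opt2 (0-60 7.8≤11.2, price 20≤53).
Opt9: dominated by Opt1 (0-60 4.6≤7.7, price 69≤70).
Opt10: not dominated.
Opt11: not dominated.
Opt12: dominated by Opt11 (0-60 4.6≤5.0, price 52≤63).

Opt2, Opt6, Opt10, Opt11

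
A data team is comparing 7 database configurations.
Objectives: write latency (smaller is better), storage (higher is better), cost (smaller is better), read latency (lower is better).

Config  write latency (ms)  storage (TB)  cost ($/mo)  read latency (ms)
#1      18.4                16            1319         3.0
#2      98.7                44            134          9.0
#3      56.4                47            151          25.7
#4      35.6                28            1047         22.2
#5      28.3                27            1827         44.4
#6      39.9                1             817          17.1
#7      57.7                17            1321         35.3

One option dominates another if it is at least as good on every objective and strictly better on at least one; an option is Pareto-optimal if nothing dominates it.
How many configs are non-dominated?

#1: not dominated (best write latency).
#2: not dominated (best cost).
#3: not dominated (best storage).
#4: not dominated.
#5: not dominated.
#6: not dominated.
#7: dominated by #3 (write latency 56.4≤57.7, storage 47≥17, cost 151≤1321, read latency 25.7≤35.3).
Pareto-optimal: #1, #2, #3, #4, #5, #6 → 6.

6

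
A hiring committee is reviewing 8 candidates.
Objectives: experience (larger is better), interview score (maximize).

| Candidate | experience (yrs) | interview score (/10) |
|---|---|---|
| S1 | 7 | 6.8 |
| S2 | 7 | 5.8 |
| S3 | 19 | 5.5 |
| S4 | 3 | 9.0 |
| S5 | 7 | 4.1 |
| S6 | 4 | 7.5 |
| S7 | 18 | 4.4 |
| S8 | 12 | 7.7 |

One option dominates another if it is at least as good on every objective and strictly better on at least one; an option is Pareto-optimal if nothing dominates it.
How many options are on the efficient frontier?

S1: dominated by S8 (experience 12≥7, interview score 7.7≥6.8).
S2: dominated by S1 (experience 7≥7, interview score 6.8≥5.8).
S3: not dominated (best experience).
S4: not dominated (best interview score).
S5: dominated by S1 (experience 7≥7, interview score 6.8≥4.1).
S6: dominated by S8 (experience 12≥4, interview score 7.7≥7.5).
S7: dominated by S3 (experience 19≥18, interview score 5.5≥4.4).
S8: not dominated.
Pareto-optimal: S3, S4, S8 → 3.

3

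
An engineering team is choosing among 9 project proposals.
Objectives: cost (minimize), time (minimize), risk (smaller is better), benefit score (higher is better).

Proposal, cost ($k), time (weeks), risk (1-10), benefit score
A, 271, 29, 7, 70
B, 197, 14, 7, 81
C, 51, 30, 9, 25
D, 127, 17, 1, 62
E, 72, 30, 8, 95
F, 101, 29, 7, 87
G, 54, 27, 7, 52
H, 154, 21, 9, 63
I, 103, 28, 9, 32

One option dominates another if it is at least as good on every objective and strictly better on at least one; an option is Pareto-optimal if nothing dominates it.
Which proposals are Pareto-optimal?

A: dominated by B (cost 197≤271, time 14≤29, risk 7≤7, benefit score 81≥70).
B: not dominated (best time).
C: not dominated (best cost).
D: not dominated (best risk).
E: not dominated (best benefit score).
F: not dominated.
G: not dominated.
H: not dominated.
I: dominated by G (cost 54≤103, time 27≤28, risk 7≤9, benefit score 52≥32).

B, C, D, E, F, G, H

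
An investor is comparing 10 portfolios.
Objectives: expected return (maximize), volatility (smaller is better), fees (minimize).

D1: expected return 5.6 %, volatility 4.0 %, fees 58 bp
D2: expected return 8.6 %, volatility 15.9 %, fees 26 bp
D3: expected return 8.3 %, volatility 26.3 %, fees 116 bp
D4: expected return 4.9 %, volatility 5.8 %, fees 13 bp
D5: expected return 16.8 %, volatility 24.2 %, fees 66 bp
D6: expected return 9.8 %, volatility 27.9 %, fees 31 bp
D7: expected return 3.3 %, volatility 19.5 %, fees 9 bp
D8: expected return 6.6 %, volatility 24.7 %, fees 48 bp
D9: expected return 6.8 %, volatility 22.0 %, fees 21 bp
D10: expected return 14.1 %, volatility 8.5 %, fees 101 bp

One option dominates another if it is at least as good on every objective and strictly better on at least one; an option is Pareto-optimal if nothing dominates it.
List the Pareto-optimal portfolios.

D1, D2, D4, D5, D6, D7, D9, D10

D1: not dominated (best volatility).
D2: not dominated.
D3: dominated by D2 (expected return 8.6≥8.3, volatility 15.9≤26.3, fees 26≤116).
D4: not dominated.
D5: not dominated (best expected return).
D6: not dominated.
D7: not dominated (best fees).
D8: dominated by D2 (expected return 8.6≥6.6, volatility 15.9≤24.7, fees 26≤48).
D9: not dominated.
D10: not dominated.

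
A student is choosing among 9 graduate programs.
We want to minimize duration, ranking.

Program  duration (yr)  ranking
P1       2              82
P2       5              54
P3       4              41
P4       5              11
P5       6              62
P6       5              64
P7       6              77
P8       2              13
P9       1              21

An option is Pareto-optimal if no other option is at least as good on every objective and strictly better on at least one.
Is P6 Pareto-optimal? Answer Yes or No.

No

P2 vs P6: duration 5≤5, ranking 54≤64 — P2 is at least as good on every objective and strictly better on at least one, so P2 dominates P6.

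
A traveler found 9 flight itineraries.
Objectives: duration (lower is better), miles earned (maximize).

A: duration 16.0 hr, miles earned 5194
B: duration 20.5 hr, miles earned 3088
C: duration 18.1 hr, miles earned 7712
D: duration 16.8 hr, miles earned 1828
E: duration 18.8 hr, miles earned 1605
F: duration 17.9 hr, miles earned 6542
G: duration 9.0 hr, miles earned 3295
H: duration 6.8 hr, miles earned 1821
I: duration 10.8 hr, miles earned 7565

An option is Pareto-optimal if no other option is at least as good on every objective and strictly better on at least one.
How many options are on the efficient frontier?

4

A: dominated by I (duration 10.8≤16.0, miles earned 7565≥5194).
B: dominated by A (duration 16.0≤20.5, miles earned 5194≥3088).
C: not dominated (best miles earned).
D: dominated by A (duration 16.0≤16.8, miles earned 5194≥1828).
E: dominated by A (duration 16.0≤18.8, miles earned 5194≥1605).
F: dominated by I (duration 10.8≤17.9, miles earned 7565≥6542).
G: not dominated.
H: not dominated (best duration).
I: not dominated.
Pareto-optimal: C, G, H, I → 4.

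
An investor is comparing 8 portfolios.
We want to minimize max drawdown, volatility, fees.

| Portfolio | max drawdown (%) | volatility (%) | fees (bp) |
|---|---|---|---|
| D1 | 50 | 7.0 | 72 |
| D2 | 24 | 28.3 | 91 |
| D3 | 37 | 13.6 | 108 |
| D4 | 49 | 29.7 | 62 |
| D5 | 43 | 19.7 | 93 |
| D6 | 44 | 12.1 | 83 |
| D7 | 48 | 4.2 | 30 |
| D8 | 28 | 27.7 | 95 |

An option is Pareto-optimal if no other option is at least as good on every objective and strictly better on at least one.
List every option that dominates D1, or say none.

D7

D7: max drawdown 48≤50, volatility 4.2≤7.0, fees 30≤72 — dominates D1.
Others (D2, D3, D4, D5, D6, D8) are each worse than D1 on at least one objective.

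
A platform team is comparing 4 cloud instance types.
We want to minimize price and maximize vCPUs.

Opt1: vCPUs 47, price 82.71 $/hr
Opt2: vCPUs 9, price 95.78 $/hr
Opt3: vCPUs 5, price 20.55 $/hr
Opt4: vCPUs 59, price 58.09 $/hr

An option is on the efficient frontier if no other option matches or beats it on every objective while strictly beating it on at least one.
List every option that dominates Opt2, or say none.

Opt1: vCPUs 47≥9, price 82.71≤95.78 — dominates Opt2.
Opt4: vCPUs 59≥9, price 58.09≤95.78 — dominates Opt2.
Others (Opt3) are each worse than Opt2 on at least one objective.

Opt1, Opt4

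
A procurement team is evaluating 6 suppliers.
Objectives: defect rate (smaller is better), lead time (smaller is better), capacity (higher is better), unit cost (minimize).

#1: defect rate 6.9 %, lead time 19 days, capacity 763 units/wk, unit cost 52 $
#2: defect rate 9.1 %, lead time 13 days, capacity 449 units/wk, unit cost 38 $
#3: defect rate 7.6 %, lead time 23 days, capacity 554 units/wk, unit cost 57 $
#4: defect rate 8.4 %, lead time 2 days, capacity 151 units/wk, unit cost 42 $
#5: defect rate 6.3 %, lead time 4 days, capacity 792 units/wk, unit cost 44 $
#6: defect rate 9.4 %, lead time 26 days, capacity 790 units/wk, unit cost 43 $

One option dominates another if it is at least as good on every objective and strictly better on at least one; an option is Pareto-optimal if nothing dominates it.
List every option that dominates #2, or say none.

none

#1: worse on lead time (19 vs 13).
#3: worse on lead time (23 vs 13).
#4: worse on capacity (151 vs 449).
#5: worse on unit cost (44 vs 38).
#6: worse on defect rate (9.4 vs 9.1).
No option dominates #2.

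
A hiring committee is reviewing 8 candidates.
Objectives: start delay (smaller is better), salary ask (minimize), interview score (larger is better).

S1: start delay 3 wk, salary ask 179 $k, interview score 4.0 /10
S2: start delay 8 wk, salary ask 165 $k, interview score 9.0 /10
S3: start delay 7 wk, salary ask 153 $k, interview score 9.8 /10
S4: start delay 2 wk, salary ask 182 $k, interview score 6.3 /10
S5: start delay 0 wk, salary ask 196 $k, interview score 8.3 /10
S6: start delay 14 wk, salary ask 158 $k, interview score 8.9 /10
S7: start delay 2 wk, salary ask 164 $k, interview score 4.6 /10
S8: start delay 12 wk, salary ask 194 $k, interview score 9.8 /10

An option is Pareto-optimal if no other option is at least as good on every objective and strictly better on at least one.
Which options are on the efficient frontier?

S1: dominated by S7 (start delay 2≤3, salary ask 164≤179, interview score 4.6≥4.0).
S2: dominated by S3 (start delay 7≤8, salary ask 153≤165, interview score 9.8≥9.0).
S3: not dominated (best salary ask).
S4: not dominated.
S5: not dominated (best start delay).
S6: dominated by S3 (start delay 7≤14, salary ask 153≤158, interview score 9.8≥8.9).
S7: not dominated.
S8: dominated by S3 (start delay 7≤12, salary ask 153≤194, interview score 9.8≥9.8).

S3, S4, S5, S7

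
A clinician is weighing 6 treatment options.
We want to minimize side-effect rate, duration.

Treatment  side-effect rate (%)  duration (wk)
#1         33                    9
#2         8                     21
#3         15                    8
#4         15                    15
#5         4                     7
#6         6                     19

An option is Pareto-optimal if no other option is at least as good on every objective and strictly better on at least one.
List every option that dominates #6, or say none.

#5: side-effect rate 4≤6, duration 7≤19 — dominates #6.
Others (#1, #2, #3, #4) are each worse than #6 on at least one objective.

#5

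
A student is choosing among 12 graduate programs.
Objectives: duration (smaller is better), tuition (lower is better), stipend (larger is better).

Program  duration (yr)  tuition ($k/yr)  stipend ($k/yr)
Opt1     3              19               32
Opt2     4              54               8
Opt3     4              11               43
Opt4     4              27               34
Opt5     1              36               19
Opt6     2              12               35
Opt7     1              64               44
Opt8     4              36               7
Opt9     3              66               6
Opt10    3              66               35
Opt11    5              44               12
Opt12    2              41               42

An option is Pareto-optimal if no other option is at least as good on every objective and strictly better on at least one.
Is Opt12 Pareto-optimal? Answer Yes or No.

Yes

Opt1: worse on duration (3 vs 2).
Opt2: worse on duration (4 vs 2).
Opt3: worse on duration (4 vs 2).
Opt4: worse on duration (4 vs 2).
Opt5: worse on stipend (19 vs 42).
Opt6: worse on stipend (35 vs 42).
Opt7: worse on tuition (64 vs 41).
Opt8: worse on duration (4 vs 2).
Opt9: worse on duration (3 vs 2).
Opt10: worse on duration (3 vs 2).
Opt11: worse on duration (5 vs 2).
No option is at least as good as Opt12 on every objective and strictly better on one.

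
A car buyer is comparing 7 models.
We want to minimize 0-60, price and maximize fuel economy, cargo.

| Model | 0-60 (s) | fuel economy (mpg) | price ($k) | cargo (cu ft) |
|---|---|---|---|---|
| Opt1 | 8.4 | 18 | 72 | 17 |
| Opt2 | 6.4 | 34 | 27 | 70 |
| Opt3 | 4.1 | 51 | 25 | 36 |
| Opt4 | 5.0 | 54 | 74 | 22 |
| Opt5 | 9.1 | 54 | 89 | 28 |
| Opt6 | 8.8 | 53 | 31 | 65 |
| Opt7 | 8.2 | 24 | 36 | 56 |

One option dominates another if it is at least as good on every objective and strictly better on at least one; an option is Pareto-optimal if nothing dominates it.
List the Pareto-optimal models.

Opt1: dominated by Opt2 (0-60 6.4≤8.4, fuel economy 34≥18, price 27≤72, cargo 70≥17).
Opt2: not dominated (best cargo).
Opt3: not dominated (best 0-60).
Opt4: not dominated.
Opt5: not dominated.
Opt6: not dominated.
Opt7: dominated by Opt2 (0-60 6.4≤8.2, fuel economy 34≥24, price 27≤36, cargo 70≥56).

Opt2, Opt3, Opt4, Opt5, Opt6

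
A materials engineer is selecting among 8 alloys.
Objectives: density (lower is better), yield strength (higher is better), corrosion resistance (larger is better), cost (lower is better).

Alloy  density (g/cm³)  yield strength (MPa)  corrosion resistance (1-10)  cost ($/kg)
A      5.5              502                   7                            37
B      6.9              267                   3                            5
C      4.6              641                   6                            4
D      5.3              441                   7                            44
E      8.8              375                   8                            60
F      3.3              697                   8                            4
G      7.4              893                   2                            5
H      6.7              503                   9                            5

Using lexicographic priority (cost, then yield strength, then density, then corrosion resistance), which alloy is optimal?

F

First minimize cost: best is 4, kept {C, F}.
Then maximize yield strength: best is 697, kept {F}.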